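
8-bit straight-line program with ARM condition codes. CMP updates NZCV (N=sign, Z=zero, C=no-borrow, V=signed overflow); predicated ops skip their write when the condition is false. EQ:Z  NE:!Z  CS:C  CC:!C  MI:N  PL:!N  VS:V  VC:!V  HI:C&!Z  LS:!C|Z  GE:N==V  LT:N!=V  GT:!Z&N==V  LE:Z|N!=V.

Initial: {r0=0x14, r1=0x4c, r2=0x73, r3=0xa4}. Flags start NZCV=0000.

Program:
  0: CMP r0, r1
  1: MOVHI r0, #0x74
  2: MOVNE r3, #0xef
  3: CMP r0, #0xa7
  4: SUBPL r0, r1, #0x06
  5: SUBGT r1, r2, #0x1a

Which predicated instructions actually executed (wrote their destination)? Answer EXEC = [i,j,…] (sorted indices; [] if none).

EXEC = [2,4,5]

[0] flags=1000 → (cmp)
[1] flags=1000 HI?F → skip
[2] flags=1000 NE?T → r3=0xef
[3] flags=0000 → (cmp)
[4] flags=0000 PL?T → r0=0x46
[5] flags=0000 GT?T → r1=0x59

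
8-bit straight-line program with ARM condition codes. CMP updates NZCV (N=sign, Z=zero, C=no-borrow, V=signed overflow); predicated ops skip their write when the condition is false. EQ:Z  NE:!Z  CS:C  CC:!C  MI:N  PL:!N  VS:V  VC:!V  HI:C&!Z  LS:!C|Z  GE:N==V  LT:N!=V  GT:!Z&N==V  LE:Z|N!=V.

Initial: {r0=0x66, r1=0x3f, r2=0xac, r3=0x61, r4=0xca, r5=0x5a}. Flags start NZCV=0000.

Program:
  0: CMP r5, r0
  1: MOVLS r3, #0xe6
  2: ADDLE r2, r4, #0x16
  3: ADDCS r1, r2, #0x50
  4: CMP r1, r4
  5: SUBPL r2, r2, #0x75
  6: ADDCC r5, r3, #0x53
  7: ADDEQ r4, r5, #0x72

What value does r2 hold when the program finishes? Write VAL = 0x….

[0] flags=1000 → (cmp)
[1] flags=1000 LS?T → r3=0xe6
[2] flags=1000 LE?T → r2=0xe0
[3] flags=1000 CS?F → skip
[4] flags=0000 → (cmp)
[5] flags=0000 PL?T → r2=0x6b
[6] flags=0000 CC?T → r5=0x39
[7] flags=0000 EQ?F → skip

VAL = 0x6b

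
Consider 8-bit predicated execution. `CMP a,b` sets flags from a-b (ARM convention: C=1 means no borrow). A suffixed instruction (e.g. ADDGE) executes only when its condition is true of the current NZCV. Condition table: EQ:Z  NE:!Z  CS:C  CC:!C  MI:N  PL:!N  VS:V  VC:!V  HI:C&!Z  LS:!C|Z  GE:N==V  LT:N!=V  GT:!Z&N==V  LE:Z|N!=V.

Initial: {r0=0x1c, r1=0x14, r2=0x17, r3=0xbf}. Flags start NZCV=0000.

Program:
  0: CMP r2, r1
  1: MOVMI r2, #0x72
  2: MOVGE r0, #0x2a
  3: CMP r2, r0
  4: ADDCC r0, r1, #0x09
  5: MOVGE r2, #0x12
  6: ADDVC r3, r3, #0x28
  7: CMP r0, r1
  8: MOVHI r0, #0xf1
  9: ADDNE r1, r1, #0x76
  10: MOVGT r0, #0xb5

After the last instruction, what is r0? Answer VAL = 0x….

0: ✓ CMP  NZCV=0010
1: · MOVMI
2: ✓ MOVGE  r0←0x2a
3: ✓ CMP  NZCV=1000
4: ✓ ADDCC  r0←0x1d
5: · MOVGE
6: ✓ ADDVC  r3←0xe7
7: ✓ CMP  NZCV=0010
8: ✓ MOVHI  r0←0xf1
9: ✓ ADDNE  r1←0x8a
10: ✓ MOVGT  r0←0xb5

VAL = 0xb5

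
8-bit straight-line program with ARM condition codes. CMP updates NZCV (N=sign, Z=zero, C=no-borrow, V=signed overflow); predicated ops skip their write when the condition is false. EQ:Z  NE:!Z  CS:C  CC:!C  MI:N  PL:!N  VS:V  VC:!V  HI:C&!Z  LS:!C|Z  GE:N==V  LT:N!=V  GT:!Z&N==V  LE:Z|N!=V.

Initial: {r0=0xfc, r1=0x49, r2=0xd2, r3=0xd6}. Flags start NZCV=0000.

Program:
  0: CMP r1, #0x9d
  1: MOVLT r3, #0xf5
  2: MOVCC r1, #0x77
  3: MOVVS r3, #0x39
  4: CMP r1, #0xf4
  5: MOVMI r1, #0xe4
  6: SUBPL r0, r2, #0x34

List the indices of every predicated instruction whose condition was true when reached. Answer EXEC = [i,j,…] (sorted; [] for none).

EXEC = [2,3,5]

0: ✓ CMP  NZCV=1001
1: · MOVLT
2: ✓ MOVCC  r1←0x77
3: ✓ MOVVS  r3←0x39
4: ✓ CMP  NZCV=1001
5: ✓ MOVMI  r1←0xe4
6: · SUBPL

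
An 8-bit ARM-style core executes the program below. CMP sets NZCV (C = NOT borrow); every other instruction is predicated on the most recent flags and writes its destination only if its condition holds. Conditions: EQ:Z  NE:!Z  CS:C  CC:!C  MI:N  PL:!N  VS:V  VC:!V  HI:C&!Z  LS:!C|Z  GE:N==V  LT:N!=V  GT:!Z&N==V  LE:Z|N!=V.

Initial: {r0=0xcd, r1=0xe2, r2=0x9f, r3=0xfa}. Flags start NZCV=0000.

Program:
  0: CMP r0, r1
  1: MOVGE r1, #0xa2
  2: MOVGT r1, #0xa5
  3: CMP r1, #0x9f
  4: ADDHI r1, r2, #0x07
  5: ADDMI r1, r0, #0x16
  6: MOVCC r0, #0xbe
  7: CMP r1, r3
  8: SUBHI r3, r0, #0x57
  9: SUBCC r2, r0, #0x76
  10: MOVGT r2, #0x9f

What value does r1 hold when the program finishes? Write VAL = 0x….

VAL = 0xa6

0: ✓ CMP  NZCV=1000
1: · MOVGE
2: · MOVGT
3: ✓ CMP  NZCV=0010
4: ✓ ADDHI  r1←0xa6
5: · ADDMI
6: · MOVCC
7: ✓ CMP  NZCV=1000
8: · SUBHI
9: ✓ SUBCC  r2←0x57
10: · MOVGT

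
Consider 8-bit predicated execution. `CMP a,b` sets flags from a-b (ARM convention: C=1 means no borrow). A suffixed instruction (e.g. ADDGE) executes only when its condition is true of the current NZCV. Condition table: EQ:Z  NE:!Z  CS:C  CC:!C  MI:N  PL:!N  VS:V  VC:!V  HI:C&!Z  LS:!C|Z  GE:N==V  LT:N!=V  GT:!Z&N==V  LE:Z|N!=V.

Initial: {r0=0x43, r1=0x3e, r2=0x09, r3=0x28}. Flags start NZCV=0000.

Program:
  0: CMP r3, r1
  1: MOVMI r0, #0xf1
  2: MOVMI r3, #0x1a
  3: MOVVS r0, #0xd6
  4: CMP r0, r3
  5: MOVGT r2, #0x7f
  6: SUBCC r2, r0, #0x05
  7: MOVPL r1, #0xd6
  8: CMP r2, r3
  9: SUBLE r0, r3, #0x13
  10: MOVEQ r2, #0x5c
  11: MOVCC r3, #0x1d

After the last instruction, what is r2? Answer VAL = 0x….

VAL = 0x09

0: ✓ CMP  NZCV=1000
1: ✓ MOVMI  r0←0xf1
2: ✓ MOVMI  r3←0x1a
3: · MOVVS
4: ✓ CMP  NZCV=1010
5: · MOVGT
6: · SUBCC
7: · MOVPL
8: ✓ CMP  NZCV=1000
9: ✓ SUBLE  r0←0x07
10: · MOVEQ
11: ✓ MOVCC  r3←0x1d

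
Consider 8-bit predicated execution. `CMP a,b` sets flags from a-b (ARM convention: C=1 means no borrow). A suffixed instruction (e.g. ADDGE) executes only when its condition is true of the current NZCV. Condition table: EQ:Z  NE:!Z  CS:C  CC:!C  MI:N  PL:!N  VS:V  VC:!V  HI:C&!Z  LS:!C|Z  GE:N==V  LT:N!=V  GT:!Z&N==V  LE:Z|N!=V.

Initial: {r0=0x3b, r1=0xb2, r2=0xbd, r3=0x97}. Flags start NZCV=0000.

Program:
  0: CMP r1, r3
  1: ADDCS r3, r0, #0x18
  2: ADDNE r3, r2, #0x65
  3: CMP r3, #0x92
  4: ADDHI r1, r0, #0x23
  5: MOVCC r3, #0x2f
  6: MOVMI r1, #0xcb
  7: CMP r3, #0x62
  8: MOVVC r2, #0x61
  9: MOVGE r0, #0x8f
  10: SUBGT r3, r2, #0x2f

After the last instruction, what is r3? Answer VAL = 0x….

VAL = 0x2f

0: ✓ CMP  NZCV=0010
1: ✓ ADDCS  r3←0x53
2: ✓ ADDNE  r3←0x22
3: ✓ CMP  NZCV=1001
4: · ADDHI
5: ✓ MOVCC  r3←0x2f
6: ✓ MOVMI  r1←0xcb
7: ✓ CMP  NZCV=1000
8: ✓ MOVVC  r2←0x61
9: · MOVGE
10: · SUBGT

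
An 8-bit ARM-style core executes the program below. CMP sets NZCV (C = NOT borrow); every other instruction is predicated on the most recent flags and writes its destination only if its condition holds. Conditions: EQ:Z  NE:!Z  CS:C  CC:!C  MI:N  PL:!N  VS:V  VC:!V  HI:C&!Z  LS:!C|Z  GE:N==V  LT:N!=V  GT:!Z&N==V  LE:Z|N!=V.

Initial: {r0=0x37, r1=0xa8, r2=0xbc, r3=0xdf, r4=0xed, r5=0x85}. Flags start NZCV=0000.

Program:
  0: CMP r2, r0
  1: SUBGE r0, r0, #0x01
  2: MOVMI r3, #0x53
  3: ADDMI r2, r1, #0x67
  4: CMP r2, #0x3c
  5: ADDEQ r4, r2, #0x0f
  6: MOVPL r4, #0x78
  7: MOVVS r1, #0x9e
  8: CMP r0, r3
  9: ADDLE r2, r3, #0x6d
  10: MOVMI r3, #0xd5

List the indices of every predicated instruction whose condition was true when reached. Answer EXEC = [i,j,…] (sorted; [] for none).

0: ✓ CMP  NZCV=1010
1: · SUBGE
2: ✓ MOVMI  r3←0x53
3: ✓ ADDMI  r2←0x0f
4: ✓ CMP  NZCV=1000
5: · ADDEQ
6: · MOVPL
7: · MOVVS
8: ✓ CMP  NZCV=1000
9: ✓ ADDLE  r2←0xc0
10: ✓ MOVMI  r3←0xd5

EXEC = [2,3,9,10]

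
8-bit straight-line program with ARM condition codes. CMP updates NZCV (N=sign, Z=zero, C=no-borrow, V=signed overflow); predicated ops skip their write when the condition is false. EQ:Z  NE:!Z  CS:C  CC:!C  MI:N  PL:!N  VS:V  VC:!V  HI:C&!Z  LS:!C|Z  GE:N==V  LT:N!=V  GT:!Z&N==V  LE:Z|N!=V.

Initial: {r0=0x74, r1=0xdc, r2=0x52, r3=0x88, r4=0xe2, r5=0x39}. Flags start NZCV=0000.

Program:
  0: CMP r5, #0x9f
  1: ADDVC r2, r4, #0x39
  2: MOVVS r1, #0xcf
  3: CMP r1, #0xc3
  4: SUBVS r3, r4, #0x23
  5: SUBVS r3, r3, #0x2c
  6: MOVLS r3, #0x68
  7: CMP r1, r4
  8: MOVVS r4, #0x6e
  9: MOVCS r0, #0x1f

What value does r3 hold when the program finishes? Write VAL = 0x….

[0] flags=1001 → (cmp)
[1] flags=1001 VC?F → skip
[2] flags=1001 VS?T → r1=0xcf
[3] flags=0010 → (cmp)
[4] flags=0010 VS?F → skip
[5] flags=0010 VS?F → skip
[6] flags=0010 LS?F → skip
[7] flags=1000 → (cmp)
[8] flags=1000 VS?F → skip
[9] flags=1000 CS?F → skip

VAL = 0x88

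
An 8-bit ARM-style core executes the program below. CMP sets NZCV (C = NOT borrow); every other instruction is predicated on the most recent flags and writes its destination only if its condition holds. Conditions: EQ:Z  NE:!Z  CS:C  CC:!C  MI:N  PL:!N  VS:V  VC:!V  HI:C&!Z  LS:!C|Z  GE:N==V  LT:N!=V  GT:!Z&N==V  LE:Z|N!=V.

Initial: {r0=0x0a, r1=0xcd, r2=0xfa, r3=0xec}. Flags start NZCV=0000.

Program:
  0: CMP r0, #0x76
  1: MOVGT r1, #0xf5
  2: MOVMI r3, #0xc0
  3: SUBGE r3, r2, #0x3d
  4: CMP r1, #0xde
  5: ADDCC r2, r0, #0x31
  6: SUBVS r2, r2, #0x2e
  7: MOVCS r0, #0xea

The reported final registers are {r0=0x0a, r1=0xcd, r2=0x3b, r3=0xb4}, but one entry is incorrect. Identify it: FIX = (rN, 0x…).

[0] flags=1000 → (cmp)
[1] flags=1000 GT?F → skip
[2] flags=1000 MI?T → r3=0xc0
[3] flags=1000 GE?F → skip
[4] flags=1000 → (cmp)
[5] flags=1000 CC?T → r2=0x3b
[6] flags=1000 VS?F → skip
[7] flags=1000 CS?F → skip

FIX = (r3, 0xc0)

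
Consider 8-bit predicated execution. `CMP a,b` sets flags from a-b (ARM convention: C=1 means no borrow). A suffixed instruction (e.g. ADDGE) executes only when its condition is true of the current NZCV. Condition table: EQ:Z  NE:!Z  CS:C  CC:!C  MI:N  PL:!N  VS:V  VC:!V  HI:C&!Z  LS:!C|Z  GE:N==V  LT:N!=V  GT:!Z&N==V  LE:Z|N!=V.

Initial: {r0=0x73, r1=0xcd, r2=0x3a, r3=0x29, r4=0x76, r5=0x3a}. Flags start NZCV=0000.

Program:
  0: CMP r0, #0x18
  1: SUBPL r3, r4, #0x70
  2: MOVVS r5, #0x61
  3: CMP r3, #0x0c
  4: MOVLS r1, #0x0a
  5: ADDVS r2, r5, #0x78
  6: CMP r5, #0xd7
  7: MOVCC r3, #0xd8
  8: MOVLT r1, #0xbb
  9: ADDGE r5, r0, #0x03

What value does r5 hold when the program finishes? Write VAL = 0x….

VAL = 0x76

0: ✓ CMP  NZCV=0010
1: ✓ SUBPL  r3←0x06
2: · MOVVS
3: ✓ CMP  NZCV=1000
4: ✓ MOVLS  r1←0x0a
5: · ADDVS
6: ✓ CMP  NZCV=0000
7: ✓ MOVCC  r3←0xd8
8: · MOVLT
9: ✓ ADDGE  r5←0x76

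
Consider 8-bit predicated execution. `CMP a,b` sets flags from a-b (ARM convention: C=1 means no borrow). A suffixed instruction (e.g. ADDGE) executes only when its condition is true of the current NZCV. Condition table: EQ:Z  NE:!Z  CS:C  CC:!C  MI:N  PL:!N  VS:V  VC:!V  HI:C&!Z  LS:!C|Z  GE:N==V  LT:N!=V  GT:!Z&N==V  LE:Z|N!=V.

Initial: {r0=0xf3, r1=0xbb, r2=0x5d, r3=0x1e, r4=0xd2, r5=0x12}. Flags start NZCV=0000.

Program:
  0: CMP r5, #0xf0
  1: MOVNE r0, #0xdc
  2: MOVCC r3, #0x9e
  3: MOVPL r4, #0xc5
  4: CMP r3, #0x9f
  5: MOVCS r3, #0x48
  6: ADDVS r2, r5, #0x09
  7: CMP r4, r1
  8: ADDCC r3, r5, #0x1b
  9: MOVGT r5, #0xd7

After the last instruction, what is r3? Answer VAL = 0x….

[0] flags=0000 → (cmp)
[1] flags=0000 NE?T → r0=0xdc
[2] flags=0000 CC?T → r3=0x9e
[3] flags=0000 PL?T → r4=0xc5
[4] flags=1000 → (cmp)
[5] flags=1000 CS?F → skip
[6] flags=1000 VS?F → skip
[7] flags=0010 → (cmp)
[8] flags=0010 CC?F → skip
[9] flags=0010 GT?T → r5=0xd7

VAL = 0x9e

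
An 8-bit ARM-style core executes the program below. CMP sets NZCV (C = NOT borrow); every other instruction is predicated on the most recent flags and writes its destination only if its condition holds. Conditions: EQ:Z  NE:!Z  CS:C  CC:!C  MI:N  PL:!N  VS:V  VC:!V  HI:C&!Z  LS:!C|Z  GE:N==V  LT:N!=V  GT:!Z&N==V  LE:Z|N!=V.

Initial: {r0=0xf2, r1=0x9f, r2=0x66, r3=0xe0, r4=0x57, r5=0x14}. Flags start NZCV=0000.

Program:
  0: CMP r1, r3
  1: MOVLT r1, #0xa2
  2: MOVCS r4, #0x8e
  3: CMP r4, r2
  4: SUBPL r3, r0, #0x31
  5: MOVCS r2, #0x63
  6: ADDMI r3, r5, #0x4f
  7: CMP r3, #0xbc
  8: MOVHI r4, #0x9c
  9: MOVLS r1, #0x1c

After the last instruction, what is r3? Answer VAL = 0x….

0: ✓ CMP  NZCV=1000
1: ✓ MOVLT  r1←0xa2
2: · MOVCS
3: ✓ CMP  NZCV=1000
4: · SUBPL
5: · MOVCS
6: ✓ ADDMI  r3←0x63
7: ✓ CMP  NZCV=1001
8: · MOVHI
9: ✓ MOVLS  r1←0x1c

VAL = 0x63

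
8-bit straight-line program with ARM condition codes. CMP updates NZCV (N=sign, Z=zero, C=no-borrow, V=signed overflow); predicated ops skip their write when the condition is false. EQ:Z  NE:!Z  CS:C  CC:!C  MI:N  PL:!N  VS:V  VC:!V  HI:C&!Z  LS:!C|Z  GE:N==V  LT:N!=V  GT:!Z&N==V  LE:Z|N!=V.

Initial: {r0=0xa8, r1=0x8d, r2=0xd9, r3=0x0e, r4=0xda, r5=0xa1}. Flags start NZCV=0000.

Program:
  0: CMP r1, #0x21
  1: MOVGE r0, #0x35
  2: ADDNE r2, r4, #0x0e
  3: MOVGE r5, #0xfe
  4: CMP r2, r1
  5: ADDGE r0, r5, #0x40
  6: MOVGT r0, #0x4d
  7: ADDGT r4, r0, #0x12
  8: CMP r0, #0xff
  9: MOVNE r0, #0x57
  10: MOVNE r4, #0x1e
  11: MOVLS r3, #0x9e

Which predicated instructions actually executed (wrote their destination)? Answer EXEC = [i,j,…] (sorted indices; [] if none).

EXEC = [2,5,6,7,9,10,11]

[0] flags=0011 → (cmp)
[1] flags=0011 GE?F → skip
[2] flags=0011 NE?T → r2=0xe8
[3] flags=0011 GE?F → skip
[4] flags=0010 → (cmp)
[5] flags=0010 GE?T → r0=0xe1
[6] flags=0010 GT?T → r0=0x4d
[7] flags=0010 GT?T → r4=0x5f
[8] flags=0000 → (cmp)
[9] flags=0000 NE?T → r0=0x57
[10] flags=0000 NE?T → r4=0x1e
[11] flags=0000 LS?T → r3=0x9e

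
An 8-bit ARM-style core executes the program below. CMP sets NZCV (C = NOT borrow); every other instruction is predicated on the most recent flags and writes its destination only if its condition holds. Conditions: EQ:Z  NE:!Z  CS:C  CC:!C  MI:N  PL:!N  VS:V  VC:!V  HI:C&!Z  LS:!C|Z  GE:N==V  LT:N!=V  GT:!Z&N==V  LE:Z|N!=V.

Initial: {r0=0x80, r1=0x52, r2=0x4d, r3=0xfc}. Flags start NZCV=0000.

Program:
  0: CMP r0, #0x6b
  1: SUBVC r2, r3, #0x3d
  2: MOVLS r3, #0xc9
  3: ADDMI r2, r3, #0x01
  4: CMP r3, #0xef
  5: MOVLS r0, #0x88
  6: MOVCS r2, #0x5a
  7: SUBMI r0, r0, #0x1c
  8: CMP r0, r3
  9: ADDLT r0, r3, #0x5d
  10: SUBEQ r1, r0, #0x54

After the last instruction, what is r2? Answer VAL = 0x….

0: ✓ CMP  NZCV=0011
1: · SUBVC
2: · MOVLS
3: · ADDMI
4: ✓ CMP  NZCV=0010
5: · MOVLS
6: ✓ MOVCS  r2←0x5a
7: · SUBMI
8: ✓ CMP  NZCV=1000
9: ✓ ADDLT  r0←0x59
10: · SUBEQ

VAL = 0x5a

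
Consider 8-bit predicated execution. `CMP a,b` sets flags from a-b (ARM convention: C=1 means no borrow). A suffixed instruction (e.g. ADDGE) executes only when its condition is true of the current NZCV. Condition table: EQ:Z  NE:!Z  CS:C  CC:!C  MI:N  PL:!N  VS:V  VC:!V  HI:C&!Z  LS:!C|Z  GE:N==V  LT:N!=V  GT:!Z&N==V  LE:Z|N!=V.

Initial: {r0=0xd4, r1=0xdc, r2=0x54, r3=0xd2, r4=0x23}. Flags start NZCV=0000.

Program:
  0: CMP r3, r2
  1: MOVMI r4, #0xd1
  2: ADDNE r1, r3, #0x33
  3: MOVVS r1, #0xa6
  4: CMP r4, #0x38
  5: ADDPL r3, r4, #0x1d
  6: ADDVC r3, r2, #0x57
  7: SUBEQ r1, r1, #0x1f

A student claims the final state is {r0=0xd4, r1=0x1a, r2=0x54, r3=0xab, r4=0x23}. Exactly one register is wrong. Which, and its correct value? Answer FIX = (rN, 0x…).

0: ✓ CMP  NZCV=0011
1: · MOVMI
2: ✓ ADDNE  r1←0x05
3: ✓ MOVVS  r1←0xa6
4: ✓ CMP  NZCV=1000
5: · ADDPL
6: ✓ ADDVC  r3←0xab
7: · SUBEQ

FIX = (r1, 0xa6)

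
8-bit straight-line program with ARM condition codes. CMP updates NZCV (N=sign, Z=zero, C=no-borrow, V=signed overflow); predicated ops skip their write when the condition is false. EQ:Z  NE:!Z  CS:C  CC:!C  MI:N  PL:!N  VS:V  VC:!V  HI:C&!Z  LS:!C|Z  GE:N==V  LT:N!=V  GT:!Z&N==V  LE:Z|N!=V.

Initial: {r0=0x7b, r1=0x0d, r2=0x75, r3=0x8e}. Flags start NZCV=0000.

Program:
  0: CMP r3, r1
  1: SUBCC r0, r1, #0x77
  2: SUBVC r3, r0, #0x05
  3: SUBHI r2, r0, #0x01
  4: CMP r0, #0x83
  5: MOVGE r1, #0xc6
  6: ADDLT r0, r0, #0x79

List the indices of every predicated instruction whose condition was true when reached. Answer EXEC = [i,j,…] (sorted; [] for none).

[0] flags=1010 → (cmp)
[1] flags=1010 CC?F → skip
[2] flags=1010 VC?T → r3=0x76
[3] flags=1010 HI?T → r2=0x7a
[4] flags=1001 → (cmp)
[5] flags=1001 GE?T → r1=0xc6
[6] flags=1001 LT?F → skip

EXEC = [2,3,5]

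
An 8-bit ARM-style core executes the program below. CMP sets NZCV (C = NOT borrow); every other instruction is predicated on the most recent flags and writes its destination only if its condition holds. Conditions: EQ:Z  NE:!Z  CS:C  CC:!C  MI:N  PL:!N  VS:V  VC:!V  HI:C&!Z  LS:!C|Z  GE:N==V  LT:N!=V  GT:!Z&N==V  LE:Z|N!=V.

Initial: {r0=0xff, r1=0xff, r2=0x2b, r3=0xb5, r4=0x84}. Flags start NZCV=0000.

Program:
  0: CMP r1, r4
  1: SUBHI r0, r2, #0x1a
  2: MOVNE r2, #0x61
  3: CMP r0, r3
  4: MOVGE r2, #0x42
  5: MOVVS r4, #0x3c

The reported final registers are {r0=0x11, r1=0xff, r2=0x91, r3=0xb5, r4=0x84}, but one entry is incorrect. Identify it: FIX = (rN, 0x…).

0: ✓ CMP  NZCV=0010
1: ✓ SUBHI  r0←0x11
2: ✓ MOVNE  r2←0x61
3: ✓ CMP  NZCV=0000
4: ✓ MOVGE  r2←0x42
5: · MOVVS

FIX = (r2, 0x42)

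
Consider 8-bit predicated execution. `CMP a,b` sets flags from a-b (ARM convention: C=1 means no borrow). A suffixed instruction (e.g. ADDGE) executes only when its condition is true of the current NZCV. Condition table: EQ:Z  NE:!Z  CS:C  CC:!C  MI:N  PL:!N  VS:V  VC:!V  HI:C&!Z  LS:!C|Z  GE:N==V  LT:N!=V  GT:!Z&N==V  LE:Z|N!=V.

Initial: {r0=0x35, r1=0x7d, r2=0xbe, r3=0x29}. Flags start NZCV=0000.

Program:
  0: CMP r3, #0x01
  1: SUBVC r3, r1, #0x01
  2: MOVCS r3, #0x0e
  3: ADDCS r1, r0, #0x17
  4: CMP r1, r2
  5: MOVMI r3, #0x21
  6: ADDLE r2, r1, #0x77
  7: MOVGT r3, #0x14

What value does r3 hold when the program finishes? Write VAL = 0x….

[0] flags=0010 → (cmp)
[1] flags=0010 VC?T → r3=0x7c
[2] flags=0010 CS?T → r3=0x0e
[3] flags=0010 CS?T → r1=0x4c
[4] flags=1001 → (cmp)
[5] flags=1001 MI?T → r3=0x21
[6] flags=1001 LE?F → skip
[7] flags=1001 GT?T → r3=0x14

VAL = 0x14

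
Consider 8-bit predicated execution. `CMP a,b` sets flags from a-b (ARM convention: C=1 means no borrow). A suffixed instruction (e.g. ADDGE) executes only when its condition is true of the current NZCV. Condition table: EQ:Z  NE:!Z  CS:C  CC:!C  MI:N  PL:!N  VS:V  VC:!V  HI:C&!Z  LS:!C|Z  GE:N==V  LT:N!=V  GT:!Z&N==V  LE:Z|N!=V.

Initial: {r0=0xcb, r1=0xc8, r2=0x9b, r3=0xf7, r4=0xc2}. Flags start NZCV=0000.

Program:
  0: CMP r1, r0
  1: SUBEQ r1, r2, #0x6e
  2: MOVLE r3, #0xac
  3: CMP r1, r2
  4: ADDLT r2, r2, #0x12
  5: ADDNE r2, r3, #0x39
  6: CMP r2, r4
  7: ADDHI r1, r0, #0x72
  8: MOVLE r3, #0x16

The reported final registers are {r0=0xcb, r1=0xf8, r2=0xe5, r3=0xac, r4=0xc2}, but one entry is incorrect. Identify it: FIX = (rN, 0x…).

FIX = (r1, 0x3d)

0: ✓ CMP  NZCV=1000
1: · SUBEQ
2: ✓ MOVLE  r3←0xac
3: ✓ CMP  NZCV=0010
4: · ADDLT
5: ✓ ADDNE  r2←0xe5
6: ✓ CMP  NZCV=0010
7: ✓ ADDHI  r1←0x3d
8: · MOVLE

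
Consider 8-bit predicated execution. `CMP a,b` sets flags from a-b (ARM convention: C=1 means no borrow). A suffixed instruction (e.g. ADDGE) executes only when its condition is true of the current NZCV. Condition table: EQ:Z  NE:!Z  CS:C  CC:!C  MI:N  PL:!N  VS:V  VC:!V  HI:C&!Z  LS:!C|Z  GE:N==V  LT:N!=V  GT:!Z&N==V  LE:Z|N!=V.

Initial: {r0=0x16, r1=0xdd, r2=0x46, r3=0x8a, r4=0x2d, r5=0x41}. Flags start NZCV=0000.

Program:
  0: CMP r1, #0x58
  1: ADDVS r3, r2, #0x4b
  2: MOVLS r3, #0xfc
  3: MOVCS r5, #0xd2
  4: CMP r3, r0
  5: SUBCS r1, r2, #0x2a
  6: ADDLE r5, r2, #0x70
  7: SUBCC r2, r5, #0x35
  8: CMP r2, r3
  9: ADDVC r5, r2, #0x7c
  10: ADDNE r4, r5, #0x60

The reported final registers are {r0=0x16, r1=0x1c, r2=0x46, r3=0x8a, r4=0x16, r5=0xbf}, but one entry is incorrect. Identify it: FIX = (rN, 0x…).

FIX = (r5, 0xb6)

0: ✓ CMP  NZCV=1010
1: · ADDVS
2: · MOVLS
3: ✓ MOVCS  r5←0xd2
4: ✓ CMP  NZCV=0011
5: ✓ SUBCS  r1←0x1c
6: ✓ ADDLE  r5←0xb6
7: · SUBCC
8: ✓ CMP  NZCV=1001
9: · ADDVC
10: ✓ ADDNE  r4←0x16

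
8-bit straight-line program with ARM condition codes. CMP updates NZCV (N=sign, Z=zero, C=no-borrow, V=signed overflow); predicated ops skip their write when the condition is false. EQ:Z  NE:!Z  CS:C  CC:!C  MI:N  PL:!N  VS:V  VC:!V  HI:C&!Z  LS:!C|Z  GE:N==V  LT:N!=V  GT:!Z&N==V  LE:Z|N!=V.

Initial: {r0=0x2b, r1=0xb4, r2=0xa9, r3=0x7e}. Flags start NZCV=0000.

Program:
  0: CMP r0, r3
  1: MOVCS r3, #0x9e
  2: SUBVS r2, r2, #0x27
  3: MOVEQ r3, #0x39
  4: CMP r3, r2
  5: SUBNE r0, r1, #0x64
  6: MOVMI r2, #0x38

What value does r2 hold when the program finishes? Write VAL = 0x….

VAL = 0x38

[0] flags=1000 → (cmp)
[1] flags=1000 CS?F → skip
[2] flags=1000 VS?F → skip
[3] flags=1000 EQ?F → skip
[4] flags=1001 → (cmp)
[5] flags=1001 NE?T → r0=0x50
[6] flags=1001 MI?T → r2=0x38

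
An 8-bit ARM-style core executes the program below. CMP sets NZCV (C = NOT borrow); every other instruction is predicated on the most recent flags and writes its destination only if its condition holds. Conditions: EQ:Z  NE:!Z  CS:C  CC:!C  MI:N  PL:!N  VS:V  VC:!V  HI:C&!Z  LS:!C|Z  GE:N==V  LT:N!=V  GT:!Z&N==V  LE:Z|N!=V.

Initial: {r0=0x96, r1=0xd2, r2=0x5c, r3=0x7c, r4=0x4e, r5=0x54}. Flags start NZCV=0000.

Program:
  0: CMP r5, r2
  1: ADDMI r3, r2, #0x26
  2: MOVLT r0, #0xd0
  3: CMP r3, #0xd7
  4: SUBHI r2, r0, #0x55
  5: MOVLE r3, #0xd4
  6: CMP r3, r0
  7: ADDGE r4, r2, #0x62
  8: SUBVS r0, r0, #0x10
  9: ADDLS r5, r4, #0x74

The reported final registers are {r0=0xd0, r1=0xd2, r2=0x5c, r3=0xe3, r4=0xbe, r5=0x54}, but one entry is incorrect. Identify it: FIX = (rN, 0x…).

FIX = (r3, 0xd4)

0: ✓ CMP  NZCV=1000
1: ✓ ADDMI  r3←0x82
2: ✓ MOVLT  r0←0xd0
3: ✓ CMP  NZCV=1000
4: · SUBHI
5: ✓ MOVLE  r3←0xd4
6: ✓ CMP  NZCV=0010
7: ✓ ADDGE  r4←0xbe
8: · SUBVS
9: · ADDLS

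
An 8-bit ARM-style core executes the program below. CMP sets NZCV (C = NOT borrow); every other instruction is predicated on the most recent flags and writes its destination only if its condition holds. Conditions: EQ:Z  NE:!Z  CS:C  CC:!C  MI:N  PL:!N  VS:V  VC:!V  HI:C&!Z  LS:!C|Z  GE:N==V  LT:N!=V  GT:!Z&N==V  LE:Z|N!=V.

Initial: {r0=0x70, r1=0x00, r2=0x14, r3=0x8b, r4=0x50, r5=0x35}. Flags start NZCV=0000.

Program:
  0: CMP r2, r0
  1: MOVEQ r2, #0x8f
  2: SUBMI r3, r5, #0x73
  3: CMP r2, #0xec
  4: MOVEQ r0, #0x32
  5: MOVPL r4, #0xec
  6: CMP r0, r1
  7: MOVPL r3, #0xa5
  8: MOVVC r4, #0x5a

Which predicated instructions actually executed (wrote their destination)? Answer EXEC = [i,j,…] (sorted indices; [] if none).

[0] flags=1000 → (cmp)
[1] flags=1000 EQ?F → skip
[2] flags=1000 MI?T → r3=0xc2
[3] flags=0000 → (cmp)
[4] flags=0000 EQ?F → skip
[5] flags=0000 PL?T → r4=0xec
[6] flags=0010 → (cmp)
[7] flags=0010 PL?T → r3=0xa5
[8] flags=0010 VC?T → r4=0x5a

EXEC = [2,5,7,8]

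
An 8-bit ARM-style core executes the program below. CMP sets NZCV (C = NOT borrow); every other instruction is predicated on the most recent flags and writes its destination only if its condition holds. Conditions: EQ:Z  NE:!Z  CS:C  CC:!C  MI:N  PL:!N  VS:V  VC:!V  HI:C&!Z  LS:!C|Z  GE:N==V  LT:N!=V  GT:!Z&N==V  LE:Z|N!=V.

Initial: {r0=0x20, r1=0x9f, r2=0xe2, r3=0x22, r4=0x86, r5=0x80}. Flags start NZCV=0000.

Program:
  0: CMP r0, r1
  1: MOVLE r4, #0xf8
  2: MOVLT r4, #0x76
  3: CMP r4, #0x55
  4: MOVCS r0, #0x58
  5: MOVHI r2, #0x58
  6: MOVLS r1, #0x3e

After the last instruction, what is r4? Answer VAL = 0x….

[0] flags=1001 → (cmp)
[1] flags=1001 LE?F → skip
[2] flags=1001 LT?F → skip
[3] flags=0011 → (cmp)
[4] flags=0011 CS?T → r0=0x58
[5] flags=0011 HI?T → r2=0x58
[6] flags=0011 LS?F → skip

VAL = 0x86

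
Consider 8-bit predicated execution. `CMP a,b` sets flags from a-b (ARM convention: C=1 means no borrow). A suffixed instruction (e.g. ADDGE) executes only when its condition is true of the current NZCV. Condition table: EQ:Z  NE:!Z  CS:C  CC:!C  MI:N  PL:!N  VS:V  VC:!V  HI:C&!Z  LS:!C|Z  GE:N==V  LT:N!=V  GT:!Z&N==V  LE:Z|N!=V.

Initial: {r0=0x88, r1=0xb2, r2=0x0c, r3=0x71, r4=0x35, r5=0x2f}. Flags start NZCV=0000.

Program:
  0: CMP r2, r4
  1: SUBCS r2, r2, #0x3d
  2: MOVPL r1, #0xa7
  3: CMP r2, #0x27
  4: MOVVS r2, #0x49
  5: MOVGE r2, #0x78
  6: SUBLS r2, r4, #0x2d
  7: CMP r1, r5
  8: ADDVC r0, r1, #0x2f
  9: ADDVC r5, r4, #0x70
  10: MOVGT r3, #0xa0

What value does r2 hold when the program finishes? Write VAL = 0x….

VAL = 0x08

[0] flags=1000 → (cmp)
[1] flags=1000 CS?F → skip
[2] flags=1000 PL?F → skip
[3] flags=1000 → (cmp)
[4] flags=1000 VS?F → skip
[5] flags=1000 GE?F → skip
[6] flags=1000 LS?T → r2=0x08
[7] flags=1010 → (cmp)
[8] flags=1010 VC?T → r0=0xe1
[9] flags=1010 VC?T → r5=0xa5
[10] flags=1010 GT?F → skip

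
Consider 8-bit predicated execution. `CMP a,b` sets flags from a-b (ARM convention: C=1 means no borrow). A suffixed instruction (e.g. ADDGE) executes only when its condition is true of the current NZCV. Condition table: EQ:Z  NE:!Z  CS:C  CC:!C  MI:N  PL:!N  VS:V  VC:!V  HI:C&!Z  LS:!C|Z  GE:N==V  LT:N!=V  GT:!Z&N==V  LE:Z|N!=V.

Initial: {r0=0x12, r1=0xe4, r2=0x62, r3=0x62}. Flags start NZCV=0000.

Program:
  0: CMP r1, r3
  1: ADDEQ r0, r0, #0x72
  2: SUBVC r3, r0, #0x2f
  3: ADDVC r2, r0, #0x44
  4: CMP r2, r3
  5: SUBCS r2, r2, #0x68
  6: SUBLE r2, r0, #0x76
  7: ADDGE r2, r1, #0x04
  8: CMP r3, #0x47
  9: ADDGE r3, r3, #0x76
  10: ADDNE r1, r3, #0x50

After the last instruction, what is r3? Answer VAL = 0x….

[0] flags=1010 → (cmp)
[1] flags=1010 EQ?F → skip
[2] flags=1010 VC?T → r3=0xe3
[3] flags=1010 VC?T → r2=0x56
[4] flags=0000 → (cmp)
[5] flags=0000 CS?F → skip
[6] flags=0000 LE?F → skip
[7] flags=0000 GE?T → r2=0xe8
[8] flags=1010 → (cmp)
[9] flags=1010 GE?F → skip
[10] flags=1010 NE?T → r1=0x33

VAL = 0xe3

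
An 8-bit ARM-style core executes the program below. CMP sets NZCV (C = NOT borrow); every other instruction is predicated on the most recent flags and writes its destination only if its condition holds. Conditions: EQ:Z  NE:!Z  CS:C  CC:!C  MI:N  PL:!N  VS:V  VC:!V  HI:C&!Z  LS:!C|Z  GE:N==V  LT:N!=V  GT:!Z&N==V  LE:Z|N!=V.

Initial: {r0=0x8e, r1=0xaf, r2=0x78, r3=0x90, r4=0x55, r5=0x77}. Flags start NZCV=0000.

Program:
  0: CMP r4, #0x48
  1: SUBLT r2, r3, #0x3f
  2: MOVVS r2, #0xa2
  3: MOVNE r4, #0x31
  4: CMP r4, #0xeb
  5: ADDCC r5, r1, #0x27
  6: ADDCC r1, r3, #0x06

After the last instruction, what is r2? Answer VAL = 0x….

VAL = 0x78

[0] flags=0010 → (cmp)
[1] flags=0010 LT?F → skip
[2] flags=0010 VS?F → skip
[3] flags=0010 NE?T → r4=0x31
[4] flags=0000 → (cmp)
[5] flags=0000 CC?T → r5=0xd6
[6] flags=0000 CC?T → r1=0x96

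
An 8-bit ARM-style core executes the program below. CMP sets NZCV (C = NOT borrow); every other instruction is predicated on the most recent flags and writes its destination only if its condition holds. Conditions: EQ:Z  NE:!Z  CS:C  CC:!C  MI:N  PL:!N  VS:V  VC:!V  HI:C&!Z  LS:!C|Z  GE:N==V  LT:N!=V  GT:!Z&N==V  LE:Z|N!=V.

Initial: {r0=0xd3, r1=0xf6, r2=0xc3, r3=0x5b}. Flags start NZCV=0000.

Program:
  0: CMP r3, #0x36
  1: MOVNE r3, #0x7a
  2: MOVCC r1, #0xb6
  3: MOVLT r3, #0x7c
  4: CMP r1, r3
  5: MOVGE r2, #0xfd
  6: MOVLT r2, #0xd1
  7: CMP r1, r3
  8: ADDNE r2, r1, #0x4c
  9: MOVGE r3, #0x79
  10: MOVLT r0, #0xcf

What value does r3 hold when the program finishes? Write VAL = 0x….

[0] flags=0010 → (cmp)
[1] flags=0010 NE?T → r3=0x7a
[2] flags=0010 CC?F → skip
[3] flags=0010 LT?F → skip
[4] flags=0011 → (cmp)
[5] flags=0011 GE?F → skip
[6] flags=0011 LT?T → r2=0xd1
[7] flags=0011 → (cmp)
[8] flags=0011 NE?T → r2=0x42
[9] flags=0011 GE?F → skip
[10] flags=0011 LT?T → r0=0xcf

VAL = 0x7a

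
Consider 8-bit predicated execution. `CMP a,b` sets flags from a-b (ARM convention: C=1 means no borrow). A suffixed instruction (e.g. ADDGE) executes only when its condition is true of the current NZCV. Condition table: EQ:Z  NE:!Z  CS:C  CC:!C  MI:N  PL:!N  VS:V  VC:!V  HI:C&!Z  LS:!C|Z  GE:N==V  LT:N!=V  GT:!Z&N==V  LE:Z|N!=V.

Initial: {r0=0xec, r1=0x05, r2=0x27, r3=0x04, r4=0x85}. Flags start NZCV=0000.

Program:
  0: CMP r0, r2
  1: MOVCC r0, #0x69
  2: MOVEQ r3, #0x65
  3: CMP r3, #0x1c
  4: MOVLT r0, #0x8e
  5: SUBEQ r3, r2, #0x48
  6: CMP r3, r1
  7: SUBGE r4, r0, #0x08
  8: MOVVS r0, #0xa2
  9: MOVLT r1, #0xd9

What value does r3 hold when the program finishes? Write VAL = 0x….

0: ✓ CMP  NZCV=1010
1: · MOVCC
2: · MOVEQ
3: ✓ CMP  NZCV=1000
4: ✓ MOVLT  r0←0x8e
5: · SUBEQ
6: ✓ CMP  NZCV=1000
7: · SUBGE
8: · MOVVS
9: ✓ MOVLT  r1←0xd9

VAL = 0x04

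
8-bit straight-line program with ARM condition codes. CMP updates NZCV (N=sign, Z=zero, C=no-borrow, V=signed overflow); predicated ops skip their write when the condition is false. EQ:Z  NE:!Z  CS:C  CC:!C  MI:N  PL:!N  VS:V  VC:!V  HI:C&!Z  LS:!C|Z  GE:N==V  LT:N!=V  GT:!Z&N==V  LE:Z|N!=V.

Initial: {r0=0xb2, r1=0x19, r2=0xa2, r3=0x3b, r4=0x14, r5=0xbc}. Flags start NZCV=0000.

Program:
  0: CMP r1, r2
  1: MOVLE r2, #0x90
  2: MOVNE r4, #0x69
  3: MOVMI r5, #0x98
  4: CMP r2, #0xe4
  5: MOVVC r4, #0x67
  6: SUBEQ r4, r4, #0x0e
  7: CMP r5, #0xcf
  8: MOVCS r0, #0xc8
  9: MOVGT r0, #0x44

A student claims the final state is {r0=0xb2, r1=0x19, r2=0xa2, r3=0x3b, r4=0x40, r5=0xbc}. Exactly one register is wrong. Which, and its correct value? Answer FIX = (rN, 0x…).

FIX = (r4, 0x67)

0: ✓ CMP  NZCV=0000
1: · MOVLE
2: ✓ MOVNE  r4←0x69
3: · MOVMI
4: ✓ CMP  NZCV=1000
5: ✓ MOVVC  r4←0x67
6: · SUBEQ
7: ✓ CMP  NZCV=1000
8: · MOVCS
9: · MOVGT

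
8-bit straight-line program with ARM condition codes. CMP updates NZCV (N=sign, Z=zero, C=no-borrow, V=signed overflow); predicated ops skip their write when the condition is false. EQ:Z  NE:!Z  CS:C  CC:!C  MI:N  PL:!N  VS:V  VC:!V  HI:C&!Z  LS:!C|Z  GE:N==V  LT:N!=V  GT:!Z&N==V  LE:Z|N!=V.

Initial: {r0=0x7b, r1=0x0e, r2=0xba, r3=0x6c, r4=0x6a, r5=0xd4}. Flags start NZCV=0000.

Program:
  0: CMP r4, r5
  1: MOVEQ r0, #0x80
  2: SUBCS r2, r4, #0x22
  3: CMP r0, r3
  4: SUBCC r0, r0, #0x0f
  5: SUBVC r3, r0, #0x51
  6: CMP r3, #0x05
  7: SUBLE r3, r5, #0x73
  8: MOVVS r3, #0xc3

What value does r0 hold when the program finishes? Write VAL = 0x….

0: ✓ CMP  NZCV=1001
1: · MOVEQ
2: · SUBCS
3: ✓ CMP  NZCV=0010
4: · SUBCC
5: ✓ SUBVC  r3←0x2a
6: ✓ CMP  NZCV=0010
7: · SUBLE
8: · MOVVS

VAL = 0x7b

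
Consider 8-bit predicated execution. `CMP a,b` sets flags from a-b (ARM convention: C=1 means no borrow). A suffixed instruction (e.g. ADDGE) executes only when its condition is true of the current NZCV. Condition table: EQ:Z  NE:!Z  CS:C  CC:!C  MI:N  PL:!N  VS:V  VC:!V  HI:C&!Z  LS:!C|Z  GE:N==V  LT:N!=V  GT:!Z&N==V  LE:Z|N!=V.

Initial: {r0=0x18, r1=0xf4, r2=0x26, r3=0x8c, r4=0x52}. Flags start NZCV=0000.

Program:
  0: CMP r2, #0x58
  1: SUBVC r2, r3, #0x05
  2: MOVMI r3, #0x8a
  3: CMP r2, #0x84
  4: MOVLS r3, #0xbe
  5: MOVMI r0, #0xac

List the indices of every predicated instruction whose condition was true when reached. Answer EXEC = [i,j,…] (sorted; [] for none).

EXEC = [1,2]

0: ✓ CMP  NZCV=1000
1: ✓ SUBVC  r2←0x87
2: ✓ MOVMI  r3←0x8a
3: ✓ CMP  NZCV=0010
4: · MOVLS
5: · MOVMI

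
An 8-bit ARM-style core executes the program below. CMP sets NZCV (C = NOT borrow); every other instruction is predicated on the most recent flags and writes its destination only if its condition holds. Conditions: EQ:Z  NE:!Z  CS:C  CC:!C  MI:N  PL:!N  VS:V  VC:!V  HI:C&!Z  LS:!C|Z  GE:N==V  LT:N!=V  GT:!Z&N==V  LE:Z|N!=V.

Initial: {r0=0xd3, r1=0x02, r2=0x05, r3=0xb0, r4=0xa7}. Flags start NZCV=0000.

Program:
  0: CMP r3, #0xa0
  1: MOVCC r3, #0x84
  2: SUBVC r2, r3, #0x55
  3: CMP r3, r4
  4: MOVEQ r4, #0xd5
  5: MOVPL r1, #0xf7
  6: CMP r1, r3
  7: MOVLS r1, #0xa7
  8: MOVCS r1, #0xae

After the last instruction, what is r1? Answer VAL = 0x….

VAL = 0xae

0: ✓ CMP  NZCV=0010
1: · MOVCC
2: ✓ SUBVC  r2←0x5b
3: ✓ CMP  NZCV=0010
4: · MOVEQ
5: ✓ MOVPL  r1←0xf7
6: ✓ CMP  NZCV=0010
7: · MOVLS
8: ✓ MOVCS  r1←0xae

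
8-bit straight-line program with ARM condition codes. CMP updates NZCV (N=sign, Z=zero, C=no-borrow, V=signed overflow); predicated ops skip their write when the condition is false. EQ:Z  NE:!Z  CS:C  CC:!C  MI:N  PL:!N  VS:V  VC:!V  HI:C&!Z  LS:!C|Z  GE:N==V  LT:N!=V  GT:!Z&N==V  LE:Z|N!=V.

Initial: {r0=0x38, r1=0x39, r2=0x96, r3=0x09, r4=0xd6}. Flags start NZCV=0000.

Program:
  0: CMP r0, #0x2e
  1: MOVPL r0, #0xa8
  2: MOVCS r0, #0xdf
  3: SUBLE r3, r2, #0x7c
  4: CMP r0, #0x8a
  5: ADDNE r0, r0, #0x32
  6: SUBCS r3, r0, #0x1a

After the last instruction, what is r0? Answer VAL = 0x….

[0] flags=0010 → (cmp)
[1] flags=0010 PL?T → r0=0xa8
[2] flags=0010 CS?T → r0=0xdf
[3] flags=0010 LE?F → skip
[4] flags=0010 → (cmp)
[5] flags=0010 NE?T → r0=0x11
[6] flags=0010 CS?T → r3=0xf7

VAL = 0x11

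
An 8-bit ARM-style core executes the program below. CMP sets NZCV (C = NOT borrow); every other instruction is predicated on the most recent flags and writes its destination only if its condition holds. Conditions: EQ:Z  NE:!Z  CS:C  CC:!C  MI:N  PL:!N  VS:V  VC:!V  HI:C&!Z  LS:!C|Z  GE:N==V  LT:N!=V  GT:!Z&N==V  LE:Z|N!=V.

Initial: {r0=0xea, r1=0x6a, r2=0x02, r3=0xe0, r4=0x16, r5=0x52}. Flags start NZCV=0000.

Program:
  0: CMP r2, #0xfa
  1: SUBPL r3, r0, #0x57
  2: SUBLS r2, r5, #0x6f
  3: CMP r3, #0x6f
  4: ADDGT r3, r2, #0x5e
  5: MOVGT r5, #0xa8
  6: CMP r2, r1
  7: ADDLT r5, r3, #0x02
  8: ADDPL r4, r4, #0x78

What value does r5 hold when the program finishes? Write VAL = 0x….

VAL = 0x95

[0] flags=0000 → (cmp)
[1] flags=0000 PL?T → r3=0x93
[2] flags=0000 LS?T → r2=0xe3
[3] flags=0011 → (cmp)
[4] flags=0011 GT?F → skip
[5] flags=0011 GT?F → skip
[6] flags=0011 → (cmp)
[7] flags=0011 LT?T → r5=0x95
[8] flags=0011 PL?T → r4=0x8e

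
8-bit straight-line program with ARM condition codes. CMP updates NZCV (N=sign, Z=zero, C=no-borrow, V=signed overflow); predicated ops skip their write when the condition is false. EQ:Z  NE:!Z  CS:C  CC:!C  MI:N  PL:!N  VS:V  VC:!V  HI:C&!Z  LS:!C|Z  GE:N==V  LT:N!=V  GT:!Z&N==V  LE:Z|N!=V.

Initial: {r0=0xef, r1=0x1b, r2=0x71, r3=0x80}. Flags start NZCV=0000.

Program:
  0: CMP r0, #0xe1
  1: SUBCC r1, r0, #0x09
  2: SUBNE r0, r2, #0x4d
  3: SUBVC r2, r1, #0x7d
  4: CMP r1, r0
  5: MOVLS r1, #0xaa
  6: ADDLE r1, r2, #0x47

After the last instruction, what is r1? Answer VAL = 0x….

[0] flags=0010 → (cmp)
[1] flags=0010 CC?F → skip
[2] flags=0010 NE?T → r0=0x24
[3] flags=0010 VC?T → r2=0x9e
[4] flags=1000 → (cmp)
[5] flags=1000 LS?T → r1=0xaa
[6] flags=1000 LE?T → r1=0xe5

VAL = 0xe5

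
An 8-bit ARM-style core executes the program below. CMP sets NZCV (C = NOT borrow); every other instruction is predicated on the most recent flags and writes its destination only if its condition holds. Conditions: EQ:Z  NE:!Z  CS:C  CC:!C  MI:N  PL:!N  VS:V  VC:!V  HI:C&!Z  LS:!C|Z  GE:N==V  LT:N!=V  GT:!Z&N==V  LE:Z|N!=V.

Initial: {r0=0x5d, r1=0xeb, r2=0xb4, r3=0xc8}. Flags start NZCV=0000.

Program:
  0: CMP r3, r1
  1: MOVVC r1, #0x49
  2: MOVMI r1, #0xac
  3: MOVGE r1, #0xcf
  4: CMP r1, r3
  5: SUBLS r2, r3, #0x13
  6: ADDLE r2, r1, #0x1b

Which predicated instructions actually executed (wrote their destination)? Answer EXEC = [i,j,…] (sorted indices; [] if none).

EXEC = [1,2,5,6]

0: ✓ CMP  NZCV=1000
1: ✓ MOVVC  r1←0x49
2: ✓ MOVMI  r1←0xac
3: · MOVGE
4: ✓ CMP  NZCV=1000
5: ✓ SUBLS  r2←0xb5
6: ✓ ADDLE  r2←0xc7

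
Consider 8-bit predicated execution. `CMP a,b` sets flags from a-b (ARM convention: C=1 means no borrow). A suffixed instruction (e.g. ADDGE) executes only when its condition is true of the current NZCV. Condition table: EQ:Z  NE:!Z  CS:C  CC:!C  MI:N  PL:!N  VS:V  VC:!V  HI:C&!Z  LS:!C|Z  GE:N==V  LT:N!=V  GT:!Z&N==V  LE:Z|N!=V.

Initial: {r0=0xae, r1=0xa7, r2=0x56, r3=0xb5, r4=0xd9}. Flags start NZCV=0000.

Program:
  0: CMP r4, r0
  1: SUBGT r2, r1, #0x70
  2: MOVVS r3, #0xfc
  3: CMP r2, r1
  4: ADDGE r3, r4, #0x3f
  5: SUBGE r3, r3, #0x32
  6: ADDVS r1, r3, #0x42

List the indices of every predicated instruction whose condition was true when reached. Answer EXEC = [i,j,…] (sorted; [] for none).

[0] flags=0010 → (cmp)
[1] flags=0010 GT?T → r2=0x37
[2] flags=0010 VS?F → skip
[3] flags=1001 → (cmp)
[4] flags=1001 GE?T → r3=0x18
[5] flags=1001 GE?T → r3=0xe6
[6] flags=1001 VS?T → r1=0x28

EXEC = [1,4,5,6]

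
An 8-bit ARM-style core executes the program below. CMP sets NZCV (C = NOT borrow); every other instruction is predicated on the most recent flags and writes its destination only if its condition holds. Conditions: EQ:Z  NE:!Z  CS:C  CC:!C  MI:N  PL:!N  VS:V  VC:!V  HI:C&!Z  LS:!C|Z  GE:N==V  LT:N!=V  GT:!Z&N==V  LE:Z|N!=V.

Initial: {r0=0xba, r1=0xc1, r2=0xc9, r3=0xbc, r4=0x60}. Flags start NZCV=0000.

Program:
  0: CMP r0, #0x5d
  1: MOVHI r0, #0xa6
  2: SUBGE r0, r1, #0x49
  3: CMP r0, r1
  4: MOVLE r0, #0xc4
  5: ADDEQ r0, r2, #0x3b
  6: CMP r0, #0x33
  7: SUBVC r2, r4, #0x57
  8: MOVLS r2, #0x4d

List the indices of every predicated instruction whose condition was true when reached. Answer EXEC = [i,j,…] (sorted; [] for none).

EXEC = [1,4,7]

0: ✓ CMP  NZCV=0011
1: ✓ MOVHI  r0←0xa6
2: · SUBGE
3: ✓ CMP  NZCV=1000
4: ✓ MOVLE  r0←0xc4
5: · ADDEQ
6: ✓ CMP  NZCV=1010
7: ✓ SUBVC  r2←0x09
8: · MOVLS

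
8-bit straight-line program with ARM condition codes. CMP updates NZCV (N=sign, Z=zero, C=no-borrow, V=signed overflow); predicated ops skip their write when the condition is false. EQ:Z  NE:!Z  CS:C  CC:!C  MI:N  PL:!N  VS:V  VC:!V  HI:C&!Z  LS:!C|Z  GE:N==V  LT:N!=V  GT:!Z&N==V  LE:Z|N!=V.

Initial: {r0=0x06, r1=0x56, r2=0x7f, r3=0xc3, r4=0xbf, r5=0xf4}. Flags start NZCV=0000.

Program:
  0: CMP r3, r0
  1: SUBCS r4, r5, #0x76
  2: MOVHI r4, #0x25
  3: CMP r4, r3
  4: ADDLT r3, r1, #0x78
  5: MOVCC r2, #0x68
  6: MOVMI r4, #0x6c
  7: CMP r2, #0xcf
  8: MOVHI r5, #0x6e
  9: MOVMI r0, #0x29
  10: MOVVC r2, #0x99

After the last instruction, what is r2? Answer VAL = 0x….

0: ✓ CMP  NZCV=1010
1: ✓ SUBCS  r4←0x7e
2: ✓ MOVHI  r4←0x25
3: ✓ CMP  NZCV=0000
4: · ADDLT
5: ✓ MOVCC  r2←0x68
6: · MOVMI
7: ✓ CMP  NZCV=1001
8: · MOVHI
9: ✓ MOVMI  r0←0x29
10: · MOVVC

VAL = 0x68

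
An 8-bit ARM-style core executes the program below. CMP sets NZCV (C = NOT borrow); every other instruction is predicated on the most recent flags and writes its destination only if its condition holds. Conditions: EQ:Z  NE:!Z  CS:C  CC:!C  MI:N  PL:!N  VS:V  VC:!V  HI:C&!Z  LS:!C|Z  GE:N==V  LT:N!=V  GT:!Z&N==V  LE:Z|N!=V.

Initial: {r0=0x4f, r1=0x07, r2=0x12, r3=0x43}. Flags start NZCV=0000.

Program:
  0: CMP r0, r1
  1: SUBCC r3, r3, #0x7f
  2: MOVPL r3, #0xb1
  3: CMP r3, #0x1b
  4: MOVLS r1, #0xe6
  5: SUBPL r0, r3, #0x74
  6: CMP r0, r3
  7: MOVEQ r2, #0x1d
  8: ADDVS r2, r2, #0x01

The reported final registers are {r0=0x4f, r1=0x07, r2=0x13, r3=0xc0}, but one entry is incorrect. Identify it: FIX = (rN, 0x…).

[0] flags=0010 → (cmp)
[1] flags=0010 CC?F → skip
[2] flags=0010 PL?T → r3=0xb1
[3] flags=1010 → (cmp)
[4] flags=1010 LS?F → skip
[5] flags=1010 PL?F → skip
[6] flags=1001 → (cmp)
[7] flags=1001 EQ?F → skip
[8] flags=1001 VS?T → r2=0x13

FIX = (r3, 0xb1)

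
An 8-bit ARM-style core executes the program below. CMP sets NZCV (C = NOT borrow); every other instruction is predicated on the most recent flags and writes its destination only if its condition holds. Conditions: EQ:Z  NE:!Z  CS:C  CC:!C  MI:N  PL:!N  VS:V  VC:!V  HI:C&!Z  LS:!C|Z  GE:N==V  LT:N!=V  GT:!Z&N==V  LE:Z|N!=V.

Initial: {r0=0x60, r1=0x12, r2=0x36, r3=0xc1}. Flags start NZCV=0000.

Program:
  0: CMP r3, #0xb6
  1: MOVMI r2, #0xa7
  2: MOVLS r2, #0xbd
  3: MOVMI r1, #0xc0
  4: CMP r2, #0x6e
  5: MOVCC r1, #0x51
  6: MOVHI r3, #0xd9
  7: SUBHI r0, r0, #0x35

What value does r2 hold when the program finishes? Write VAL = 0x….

VAL = 0x36

0: ✓ CMP  NZCV=0010
1: · MOVMI
2: · MOVLS
3: · MOVMI
4: ✓ CMP  NZCV=1000
5: ✓ MOVCC  r1←0x51
6: · MOVHI
7: · SUBHI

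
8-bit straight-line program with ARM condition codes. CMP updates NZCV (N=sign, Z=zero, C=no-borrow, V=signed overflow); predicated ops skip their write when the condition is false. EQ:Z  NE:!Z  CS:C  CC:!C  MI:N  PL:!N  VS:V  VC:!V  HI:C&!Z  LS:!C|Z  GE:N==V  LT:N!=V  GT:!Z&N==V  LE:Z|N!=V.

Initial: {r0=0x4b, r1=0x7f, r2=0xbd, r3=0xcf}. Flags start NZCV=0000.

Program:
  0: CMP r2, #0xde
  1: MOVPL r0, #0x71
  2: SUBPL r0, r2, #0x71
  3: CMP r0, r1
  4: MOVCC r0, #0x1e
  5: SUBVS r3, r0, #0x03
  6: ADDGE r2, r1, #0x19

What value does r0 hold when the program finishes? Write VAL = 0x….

VAL = 0x1e

[0] flags=1000 → (cmp)
[1] flags=1000 PL?F → skip
[2] flags=1000 PL?F → skip
[3] flags=1000 → (cmp)
[4] flags=1000 CC?T → r0=0x1e
[5] flags=1000 VS?F → skip
[6] flags=1000 GE?F → skip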